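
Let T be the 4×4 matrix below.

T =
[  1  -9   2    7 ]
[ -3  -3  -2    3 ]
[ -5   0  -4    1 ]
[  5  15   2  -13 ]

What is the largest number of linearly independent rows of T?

2

Row reduce to echelon form.
R2 ← R2 + (3)·R1: [0, -30, 4, 24]
R3 ← R3 + (5)·R1: [0, -45, 6, 36]
R4 ← R4 − (5)·R1: [0, 60, -8, -48]
R3 ← R3 − (3/2)·R2: [0, 0, 0, 0]
R4 ← R4 + (2)·R2: [0, 0, 0, 0]
Echelon form has 2 nonzero rows, so rank(T) = 2.
The rank gives the maximum number of linearly independent rows: 2.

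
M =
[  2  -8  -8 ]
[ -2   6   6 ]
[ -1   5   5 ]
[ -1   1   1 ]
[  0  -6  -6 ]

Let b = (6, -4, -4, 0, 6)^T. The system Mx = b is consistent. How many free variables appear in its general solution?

1

Row reduce the augmented matrix [M | b].
R2 ← R2 + R1: [0, -2, -2, 2]
R3 ← R3 + (1/2)·R1: [0, 1, 1, -1]
R4 ← R4 + (1/2)·R1: [0, -3, -3, 3]
R3 ← R3 + (1/2)·R2: [0, 0, 0, 0]
R4 ← R4 − (3/2)·R2: [0, 0, 0, 0]
R5 ← R5 − (3)·R2: [0, 0, 0, 0]
The echelon form has 2 nonzero rows, and every pivot lies in the first 3 columns, so rank(M) = rank([M|b]) = 2.
The system is consistent.
Free variables = (unknowns) − (rank) = 3 − 2 = 1.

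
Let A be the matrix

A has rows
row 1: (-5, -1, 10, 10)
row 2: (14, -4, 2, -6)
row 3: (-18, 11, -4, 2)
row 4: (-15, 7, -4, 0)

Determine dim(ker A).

0

Row reduce to echelon form.
R2 ← R2 + (14/5)·R1: [0, -34/5, 30, 22]
R3 ← R3 − (18/5)·R1: [0, 73/5, -40, -34]
R4 ← R4 − (3)·R1: [0, 10, -34, -30]
R3 ← R3 + (73/34)·R2: [0, 0, 415/17, 225/17]
R4 ← R4 + (25/17)·R2: [0, 0, 172/17, 40/17]
R4 ← R4 − (172/415)·R3: [0, 0, 0, -260/83]
4 nonzero rows, so rank(A) = 4.
A has 4 columns; by rank–nullity, nullity = 4 − 4 = 0.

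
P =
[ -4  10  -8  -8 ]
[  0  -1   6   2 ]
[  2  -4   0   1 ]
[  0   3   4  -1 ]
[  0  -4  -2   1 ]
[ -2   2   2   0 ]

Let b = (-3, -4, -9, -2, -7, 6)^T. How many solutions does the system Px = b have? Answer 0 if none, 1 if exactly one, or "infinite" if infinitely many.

0

Row reduce the augmented matrix [P | b].
R3 ← R3 + (1/2)·R1: [0, 1, -4, -3, -21/2]
R6 ← R6 − (1/2)·R1: [0, -3, 6, 4, 15/2]
R3 ← R3 + R2: [0, 0, 2, -1, -29/2]
R4 ← R4 + (3)·R2: [0, 0, 22, 5, -14]
R5 ← R5 − (4)·R2: [0, 0, -26, -7, 9]
R6 ← R6 − (3)·R2: [0, 0, -12, -2, 39/2]
R4 ← R4 − (11)·R3: [0, 0, 0, 16, 291/2]
R5 ← R5 + (13)·R3: [0, 0, 0, -20, -359/2]
R6 ← R6 + (6)·R3: [0, 0, 0, -8, -135/2]
R5 ← R5 + (5/4)·R4: [0, 0, 0, 0, 19/8]
R6 ← R6 + (1/2)·R4: [0, 0, 0, 0, 21/4]
R6 ← R6 − (42/19)·R5: [0, 0, 0, 0, 0]
The echelon form has 5 nonzero rows; the last pivot sits in the augmented column, so rank(P) = 4 but rank([P|b]) = 5.
Since the ranks differ, the system is inconsistent.
It has no solutions.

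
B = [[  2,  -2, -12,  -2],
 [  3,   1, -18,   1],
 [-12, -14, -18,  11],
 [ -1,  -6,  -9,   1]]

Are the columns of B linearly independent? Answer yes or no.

yes

Row reduce B to echelon form.
R2 ← R2 − (3/2)·R1: [0, 4, 0, 4]
R3 ← R3 + (6)·R1: [0, -26, -90, -1]
R4 ← R4 + (1/2)·R1: [0, -7, -15, 0]
R3 ← R3 + (13/2)·R2: [0, 0, -90, 25]
R4 ← R4 + (7/4)·R2: [0, 0, -15, 7]
R4 ← R4 − (1/6)·R3: [0, 0, 0, 17/6]
4 pivots among 4 columns.
Every column is a pivot column, so the columns are linearly independent.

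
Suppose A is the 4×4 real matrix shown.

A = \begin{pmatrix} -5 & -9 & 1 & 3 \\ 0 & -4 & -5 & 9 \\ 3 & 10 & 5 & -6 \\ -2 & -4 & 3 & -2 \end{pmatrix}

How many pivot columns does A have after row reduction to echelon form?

Row reduce to echelon form.
R3 ← R3 + (3/5)·R1: [0, 23/5, 28/5, -21/5]
R4 ← R4 − (2/5)·R1: [0, -2/5, 13/5, -16/5]
R3 ← R3 + (23/20)·R2: [0, 0, -3/20, 123/20]
R4 ← R4 − (1/10)·R2: [0, 0, 31/10, -41/10]
R4 ← R4 + (62/3)·R3: [0, 0, 0, 123]
Echelon form has 4 nonzero rows, so rank(A) = 4.
Each nonzero row contributes one pivot column: 4 pivot columns.

4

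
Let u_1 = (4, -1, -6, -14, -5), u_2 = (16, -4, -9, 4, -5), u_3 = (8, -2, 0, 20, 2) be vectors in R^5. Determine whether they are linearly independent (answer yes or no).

no

Form the matrix with these vectors as rows and row reduce.
R2 ← R2 − (4)·R1: [0, 0, 15, 60, 15]
R3 ← R3 − (2)·R1: [0, 0, 12, 48, 12]
R3 ← R3 − (4/5)·R2: [0, 0, 0, 0, 0]
2 nonzero rows, so the 3 vectors span a space of dimension 2.
Since 2 < 3, the vectors are linearly dependent.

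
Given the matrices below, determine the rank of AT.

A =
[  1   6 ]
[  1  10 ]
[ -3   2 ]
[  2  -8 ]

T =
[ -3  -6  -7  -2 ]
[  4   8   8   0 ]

First compute AT:
[[ 21,  42,  41,  -2],
 [ 37,  74,  73,  -2],
 [ 17,  34,  37,   6],
 [-38, -76, -78,  -4]]
Now row reduce the product.
R2 ← R2 − (37/21)·R1: [0, 0, 16/21, 32/21]
R3 ← R3 − (17/21)·R1: [0, 0, 80/21, 160/21]
R4 ← R4 + (38/21)·R1: [0, 0, -80/21, -160/21]
R3 ← R3 − (5)·R2: [0, 0, 0, 0]
R4 ← R4 + (5)·R2: [0, 0, 0, 0]
2 nonzero rows, so rank(AT) = 2.

2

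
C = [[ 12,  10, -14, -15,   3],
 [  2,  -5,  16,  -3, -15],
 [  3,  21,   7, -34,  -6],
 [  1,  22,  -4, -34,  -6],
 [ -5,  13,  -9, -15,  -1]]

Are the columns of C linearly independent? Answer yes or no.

yes

Row reduce C to echelon form.
R2 ← R2 − (1/6)·R1: [0, -20/3, 55/3, -1/2, -31/2]
R3 ← R3 − (1/4)·R1: [0, 37/2, 21/2, -121/4, -27/4]
R4 ← R4 − (1/12)·R1: [0, 127/6, -17/6, -131/4, -25/4]
R5 ← R5 + (5/12)·R1: [0, 103/6, -89/6, -85/4, 1/4]
R3 ← R3 + (111/40)·R2: [0, 0, 491/8, -2531/80, -3981/80]
R4 ← R4 + (127/40)·R2: [0, 0, 443/8, -2747/80, -4437/80]
R5 ← R5 + (103/40)·R2: [0, 0, 259/8, -1803/80, -3173/80]
R4 ← R4 − (443/491)·R3: [0, 0, 0, -28443/4910, -51873/4910]
R5 ← R5 − (259/491)·R3: [0, 0, 0, -14359/2455, -32929/2455]
R5 ← R5 − (28718/28443)·R4: [0, 0, 0, 0, -26036/9481]
5 pivots among 5 columns.
Every column is a pivot column, so the columns are linearly independent.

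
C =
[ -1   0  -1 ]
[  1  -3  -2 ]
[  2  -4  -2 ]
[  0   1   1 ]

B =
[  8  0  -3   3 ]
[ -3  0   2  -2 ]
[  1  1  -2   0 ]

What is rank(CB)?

First compute CB:
[[ -9,  -1,   5,  -3],
 [ 15,  -2,  -5,   9],
 [ 26,  -2, -10,  14],
 [ -2,   1,   0,  -2]]
Now row reduce the product.
R2 ← R2 + (5/3)·R1: [0, -11/3, 10/3, 4]
R3 ← R3 + (26/9)·R1: [0, -44/9, 40/9, 16/3]
R4 ← R4 − (2/9)·R1: [0, 11/9, -10/9, -4/3]
R3 ← R3 − (4/3)·R2: [0, 0, 0, 0]
R4 ← R4 + (1/3)·R2: [0, 0, 0, 0]
2 nonzero rows, so rank(CB) = 2.

2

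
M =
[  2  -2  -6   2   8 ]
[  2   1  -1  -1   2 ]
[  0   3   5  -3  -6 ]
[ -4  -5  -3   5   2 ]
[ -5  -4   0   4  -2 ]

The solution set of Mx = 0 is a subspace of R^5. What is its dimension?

Row reduce to echelon form.
R2 ← R2 − R1: [0, 3, 5, -3, -6]
R4 ← R4 + (2)·R1: [0, -9, -15, 9, 18]
R5 ← R5 + (5/2)·R1: [0, -9, -15, 9, 18]
R3 ← R3 − R2: [0, 0, 0, 0, 0]
R4 ← R4 + (3)·R2: [0, 0, 0, 0, 0]
R5 ← R5 + (3)·R2: [0, 0, 0, 0, 0]
2 nonzero rows, so rank(M) = 2.
M has 5 columns; by rank–nullity, nullity = 5 − 2 = 3.

3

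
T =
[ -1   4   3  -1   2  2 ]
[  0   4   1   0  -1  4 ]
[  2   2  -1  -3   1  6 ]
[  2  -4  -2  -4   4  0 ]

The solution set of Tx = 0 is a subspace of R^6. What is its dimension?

Row reduce to echelon form.
R3 ← R3 + (2)·R1: [0, 10, 5, -5, 5, 10]
R4 ← R4 + (2)·R1: [0, 4, 4, -6, 8, 4]
R3 ← R3 − (5/2)·R2: [0, 0, 5/2, -5, 15/2, 0]
R4 ← R4 − R2: [0, 0, 3, -6, 9, 0]
R4 ← R4 − (6/5)·R3: [0, 0, 0, 0, 0, 0]
3 nonzero rows, so rank(T) = 3.
T has 6 columns; by rank–nullity, nullity = 6 − 3 = 3.

3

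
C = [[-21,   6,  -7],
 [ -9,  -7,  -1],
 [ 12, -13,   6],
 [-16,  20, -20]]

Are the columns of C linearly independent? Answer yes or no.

yes

Row reduce C to echelon form.
R2 ← R2 − (3/7)·R1: [0, -67/7, 2]
R3 ← R3 + (4/7)·R1: [0, -67/7, 2]
R4 ← R4 − (16/21)·R1: [0, 108/7, -44/3]
R3 ← R3 − R2: [0, 0, 0]
R4 ← R4 + (108/67)·R2: [0, 0, -2300/201]
Swap R3 ↔ R4
3 pivots among 3 columns.
Every column is a pivot column, so the columns are linearly independent.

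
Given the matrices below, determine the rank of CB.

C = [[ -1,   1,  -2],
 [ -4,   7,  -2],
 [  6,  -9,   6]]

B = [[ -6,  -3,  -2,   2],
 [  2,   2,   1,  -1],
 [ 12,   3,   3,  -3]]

First compute CB:
[[-16,  -1,  -3,   3],
 [ 14,  20,   9,  -9],
 [ 18, -18,  -3,   3]]
Now row reduce the product.
R2 ← R2 + (7/8)·R1: [0, 153/8, 51/8, -51/8]
R3 ← R3 + (9/8)·R1: [0, -153/8, -51/8, 51/8]
R3 ← R3 + R2: [0, 0, 0, 0]
2 nonzero rows, so rank(CB) = 2.

2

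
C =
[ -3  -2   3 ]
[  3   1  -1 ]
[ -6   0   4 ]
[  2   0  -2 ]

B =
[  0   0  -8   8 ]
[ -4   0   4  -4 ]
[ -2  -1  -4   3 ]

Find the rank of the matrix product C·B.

First compute CB:
[[  2,  -3,   4,  -7],
 [ -2,   1, -16,  17],
 [ -8,  -4,  32, -36],
 [  4,   2,  -8,  10]]
Now row reduce the product.
R2 ← R2 + R1: [0, -2, -12, 10]
R3 ← R3 + (4)·R1: [0, -16, 48, -64]
R4 ← R4 − (2)·R1: [0, 8, -16, 24]
R3 ← R3 − (8)·R2: [0, 0, 144, -144]
R4 ← R4 + (4)·R2: [0, 0, -64, 64]
R4 ← R4 + (4/9)·R3: [0, 0, 0, 0]
3 nonzero rows, so rank(CB) = 3.

3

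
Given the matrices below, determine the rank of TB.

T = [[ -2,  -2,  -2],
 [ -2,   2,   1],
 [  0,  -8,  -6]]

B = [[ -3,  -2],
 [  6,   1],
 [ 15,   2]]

2

First compute TB:
[[-36,  -2],
 [ 33,   8],
 [-138, -20]]
Now row reduce the product.
R2 ← R2 + (11/12)·R1: [0, 37/6]
R3 ← R3 − (23/6)·R1: [0, -37/3]
R3 ← R3 + (2)·R2: [0, 0]
2 nonzero rows, so rank(TB) = 2.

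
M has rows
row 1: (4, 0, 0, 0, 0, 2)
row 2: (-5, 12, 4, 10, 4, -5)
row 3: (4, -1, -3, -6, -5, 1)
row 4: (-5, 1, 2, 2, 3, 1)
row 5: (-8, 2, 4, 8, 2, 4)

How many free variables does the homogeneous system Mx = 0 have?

1

Row reduce to echelon form.
R2 ← R2 + (5/4)·R1: [0, 12, 4, 10, 4, -5/2]
R3 ← R3 − R1: [0, -1, -3, -6, -5, -1]
R4 ← R4 + (5/4)·R1: [0, 1, 2, 2, 3, 7/2]
R5 ← R5 + (2)·R1: [0, 2, 4, 8, 2, 8]
R3 ← R3 + (1/12)·R2: [0, 0, -8/3, -31/6, -14/3, -29/24]
R4 ← R4 − (1/12)·R2: [0, 0, 5/3, 7/6, 8/3, 89/24]
R5 ← R5 − (1/6)·R2: [0, 0, 10/3, 19/3, 4/3, 101/12]
R4 ← R4 + (5/8)·R3: [0, 0, 0, -33/16, -1/4, 189/64]
R5 ← R5 + (5/4)·R3: [0, 0, 0, -1/8, -9/2, 221/32]
R5 ← R5 − (2/33)·R4: [0, 0, 0, 0, -148/33, 74/11]
5 nonzero rows, so rank(M) = 5.
M has 6 columns; by rank–nullity, nullity = 6 − 5 = 1.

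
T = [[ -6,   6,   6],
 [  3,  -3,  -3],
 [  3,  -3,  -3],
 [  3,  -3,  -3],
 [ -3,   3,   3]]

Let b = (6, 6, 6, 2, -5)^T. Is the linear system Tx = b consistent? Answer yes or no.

Row reduce the augmented matrix [T | b].
R2 ← R2 + (1/2)·R1: [0, 0, 0, 9]
R3 ← R3 + (1/2)·R1: [0, 0, 0, 9]
R4 ← R4 + (1/2)·R1: [0, 0, 0, 5]
R5 ← R5 − (1/2)·R1: [0, 0, 0, -8]
R3 ← R3 − R2: [0, 0, 0, 0]
R4 ← R4 − (5/9)·R2: [0, 0, 0, 0]
R5 ← R5 + (8/9)·R2: [0, 0, 0, 0]
The echelon form has 2 nonzero rows; the last pivot sits in the augmented column, so rank(T) = 1 but rank([T|b]) = 2.
Since the ranks differ, the system is inconsistent.

no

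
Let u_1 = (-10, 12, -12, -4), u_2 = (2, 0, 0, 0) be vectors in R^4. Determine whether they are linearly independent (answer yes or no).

Form the matrix with these vectors as rows and row reduce.
R2 ← R2 + (1/5)·R1: [0, 12/5, -12/5, -4/5]
2 nonzero rows, so the 2 vectors span a space of dimension 2.
Since 2 = 2, the vectors are linearly independent.

yes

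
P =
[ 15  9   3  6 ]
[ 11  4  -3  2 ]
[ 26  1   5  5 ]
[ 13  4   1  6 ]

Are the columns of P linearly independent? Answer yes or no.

yes

Row reduce P to echelon form.
R2 ← R2 − (11/15)·R1: [0, -13/5, -26/5, -12/5]
R3 ← R3 − (26/15)·R1: [0, -73/5, -1/5, -27/5]
R4 ← R4 − (13/15)·R1: [0, -19/5, -8/5, 4/5]
R3 ← R3 − (73/13)·R2: [0, 0, 29, 105/13]
R4 ← R4 − (19/13)·R2: [0, 0, 6, 56/13]
R4 ← R4 − (6/29)·R3: [0, 0, 0, 994/377]
4 pivots among 4 columns.
Every column is a pivot column, so the columns are linearly independent.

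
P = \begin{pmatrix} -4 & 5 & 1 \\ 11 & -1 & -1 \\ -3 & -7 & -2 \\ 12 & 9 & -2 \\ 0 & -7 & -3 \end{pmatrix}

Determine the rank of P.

Row reduce to echelon form.
R2 ← R2 + (11/4)·R1: [0, 51/4, 7/4]
R3 ← R3 − (3/4)·R1: [0, -43/4, -11/4]
R4 ← R4 + (3)·R1: [0, 24, 1]
R3 ← R3 + (43/51)·R2: [0, 0, -65/51]
R4 ← R4 − (32/17)·R2: [0, 0, -39/17]
R5 ← R5 + (28/51)·R2: [0, 0, -104/51]
R4 ← R4 − (9/5)·R3: [0, 0, 0]
R5 ← R5 − (8/5)·R3: [0, 0, 0]
Echelon form has 3 nonzero rows, so rank(P) = 3.

3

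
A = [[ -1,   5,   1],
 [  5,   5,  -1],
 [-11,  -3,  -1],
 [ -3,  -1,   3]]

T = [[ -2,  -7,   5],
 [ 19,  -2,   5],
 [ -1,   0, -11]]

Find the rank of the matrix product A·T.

First compute AT:
[[ 96,  -3,   9],
 [ 86, -45,  61],
 [-34,  83, -59],
 [-16,  23, -53]]
Now row reduce the product.
R2 ← R2 − (43/48)·R1: [0, -677/16, 847/16]
R3 ← R3 + (17/48)·R1: [0, 1311/16, -893/16]
R4 ← R4 + (1/6)·R1: [0, 45/2, -103/2]
R3 ← R3 + (1311/677)·R2: [0, 0, 31616/677]
R4 ← R4 + (360/677)·R2: [0, 0, -15808/677]
R4 ← R4 + (1/2)·R3: [0, 0, 0]
3 nonzero rows, so rank(AT) = 3.

3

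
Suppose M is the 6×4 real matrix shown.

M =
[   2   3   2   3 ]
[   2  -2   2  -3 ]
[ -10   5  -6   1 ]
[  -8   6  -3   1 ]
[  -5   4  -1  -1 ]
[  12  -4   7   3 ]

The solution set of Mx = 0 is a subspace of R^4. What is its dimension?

0

Row reduce to echelon form.
R2 ← R2 − R1: [0, -5, 0, -6]
R3 ← R3 + (5)·R1: [0, 20, 4, 16]
R4 ← R4 + (4)·R1: [0, 18, 5, 13]
R5 ← R5 + (5/2)·R1: [0, 23/2, 4, 13/2]
R6 ← R6 − (6)·R1: [0, -22, -5, -15]
R3 ← R3 + (4)·R2: [0, 0, 4, -8]
R4 ← R4 + (18/5)·R2: [0, 0, 5, -43/5]
R5 ← R5 + (23/10)·R2: [0, 0, 4, -73/10]
R6 ← R6 − (22/5)·R2: [0, 0, -5, 57/5]
R4 ← R4 − (5/4)·R3: [0, 0, 0, 7/5]
R5 ← R5 − R3: [0, 0, 0, 7/10]
R6 ← R6 + (5/4)·R3: [0, 0, 0, 7/5]
R5 ← R5 − (1/2)·R4: [0, 0, 0, 0]
R6 ← R6 − R4: [0, 0, 0, 0]
4 nonzero rows, so rank(M) = 4.
M has 4 columns; by rank–nullity, nullity = 4 − 4 = 0.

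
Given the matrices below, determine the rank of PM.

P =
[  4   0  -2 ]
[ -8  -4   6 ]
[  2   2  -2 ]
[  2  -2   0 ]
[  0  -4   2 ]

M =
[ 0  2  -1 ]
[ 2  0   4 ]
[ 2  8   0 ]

2

First compute PM:
[[ -4,  -8,  -4],
 [  4,  32,  -8],
 [  0, -12,   6],
 [ -4,   4, -10],
 [ -4,  16, -16]]
Now row reduce the product.
R2 ← R2 + R1: [0, 24, -12]
R4 ← R4 − R1: [0, 12, -6]
R5 ← R5 − R1: [0, 24, -12]
R3 ← R3 + (1/2)·R2: [0, 0, 0]
R4 ← R4 − (1/2)·R2: [0, 0, 0]
R5 ← R5 − R2: [0, 0, 0]
2 nonzero rows, so rank(PM) = 2.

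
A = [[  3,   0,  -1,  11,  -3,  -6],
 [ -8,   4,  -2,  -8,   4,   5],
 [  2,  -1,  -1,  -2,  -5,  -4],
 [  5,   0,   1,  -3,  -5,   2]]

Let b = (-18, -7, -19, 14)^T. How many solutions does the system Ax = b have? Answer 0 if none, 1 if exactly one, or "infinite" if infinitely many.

Row reduce the augmented matrix [A | b].
R2 ← R2 + (8/3)·R1: [0, 4, -14/3, 64/3, -4, -11, -55]
R3 ← R3 − (2/3)·R1: [0, -1, -1/3, -28/3, -3, 0, -7]
R4 ← R4 − (5/3)·R1: [0, 0, 8/3, -64/3, 0, 12, 44]
R3 ← R3 + (1/4)·R2: [0, 0, -3/2, -4, -4, -11/4, -83/4]
R4 ← R4 + (16/9)·R3: [0, 0, 0, -256/9, -64/9, 64/9, 64/9]
The echelon form has 4 nonzero rows, and every pivot lies in the first 6 columns, so rank(A) = rank([A|b]) = 4.
The system is consistent.
rank = 4 < 6 unknowns, so there are infinitely many solutions.

infinite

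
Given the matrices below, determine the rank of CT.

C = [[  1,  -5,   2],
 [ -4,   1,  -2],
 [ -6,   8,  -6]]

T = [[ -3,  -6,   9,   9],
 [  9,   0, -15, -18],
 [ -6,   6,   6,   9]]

First compute CT:
[[-60,   6,  96, 117],
 [ 33,  12, -63, -72],
 [126,   0, -210, -252]]
Now row reduce the product.
R2 ← R2 + (11/20)·R1: [0, 153/10, -51/5, -153/20]
R3 ← R3 + (21/10)·R1: [0, 63/5, -42/5, -63/10]
R3 ← R3 − (14/17)·R2: [0, 0, 0, 0]
2 nonzero rows, so rank(CT) = 2.

2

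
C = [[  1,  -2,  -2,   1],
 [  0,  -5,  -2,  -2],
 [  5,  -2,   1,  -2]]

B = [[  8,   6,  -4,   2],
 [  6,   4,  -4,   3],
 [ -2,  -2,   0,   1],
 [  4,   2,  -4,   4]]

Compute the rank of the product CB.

First compute CB:
[[  4,   4,   0,  -2],
 [-34, -20,  28, -25],
 [ 18,  16,  -4,  -3]]
Now row reduce the product.
R2 ← R2 + (17/2)·R1: [0, 14, 28, -42]
R3 ← R3 − (9/2)·R1: [0, -2, -4, 6]
R3 ← R3 + (1/7)·R2: [0, 0, 0, 0]
2 nonzero rows, so rank(CB) = 2.

2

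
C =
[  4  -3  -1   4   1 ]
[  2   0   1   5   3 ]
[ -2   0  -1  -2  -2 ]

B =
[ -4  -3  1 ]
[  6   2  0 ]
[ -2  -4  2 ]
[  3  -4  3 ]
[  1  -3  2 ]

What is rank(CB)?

First compute CB:
[[-19, -33,  16],
 [  8, -39,  25],
 [  2,  24, -14]]
Now row reduce the product.
R2 ← R2 + (8/19)·R1: [0, -1005/19, 603/19]
R3 ← R3 + (2/19)·R1: [0, 390/19, -234/19]
R3 ← R3 + (26/67)·R2: [0, 0, 0]
2 nonzero rows, so rank(CB) = 2.

2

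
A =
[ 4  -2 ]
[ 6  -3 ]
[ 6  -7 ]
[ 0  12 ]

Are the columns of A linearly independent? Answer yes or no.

yes

Row reduce A to echelon form.
R2 ← R2 − (3/2)·R1: [0, 0]
R3 ← R3 − (3/2)·R1: [0, -4]
Swap R2 ↔ R3
R4 ← R4 + (3)·R2: [0, 0]
2 pivots among 2 columns.
Every column is a pivot column, so the columns are linearly independent.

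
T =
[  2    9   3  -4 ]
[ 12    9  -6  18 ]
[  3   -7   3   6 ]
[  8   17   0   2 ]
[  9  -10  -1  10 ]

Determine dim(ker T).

0

Row reduce to echelon form.
R2 ← R2 − (6)·R1: [0, -45, -24, 42]
R3 ← R3 − (3/2)·R1: [0, -41/2, -3/2, 12]
R4 ← R4 − (4)·R1: [0, -19, -12, 18]
R5 ← R5 − (9/2)·R1: [0, -101/2, -29/2, 28]
R3 ← R3 − (41/90)·R2: [0, 0, 283/30, -107/15]
R4 ← R4 − (19/45)·R2: [0, 0, -28/15, 4/15]
R5 ← R5 − (101/90)·R2: [0, 0, 373/30, -287/15]
R4 ← R4 + (56/283)·R3: [0, 0, 0, -324/283]
R5 ← R5 − (373/283)·R3: [0, 0, 0, -2754/283]
R5 ← R5 − (17/2)·R4: [0, 0, 0, 0]
4 nonzero rows, so rank(T) = 4.
T has 4 columns; by rank–nullity, nullity = 4 − 4 = 0.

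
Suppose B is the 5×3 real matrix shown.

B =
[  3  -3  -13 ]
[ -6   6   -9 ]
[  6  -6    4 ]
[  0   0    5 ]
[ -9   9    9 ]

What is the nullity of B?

1

Row reduce to echelon form.
R2 ← R2 + (2)·R1: [0, 0, -35]
R3 ← R3 − (2)·R1: [0, 0, 30]
R5 ← R5 + (3)·R1: [0, 0, -30]
R3 ← R3 + (6/7)·R2: [0, 0, 0]
R4 ← R4 + (1/7)·R2: [0, 0, 0]
R5 ← R5 − (6/7)·R2: [0, 0, 0]
2 nonzero rows, so rank(B) = 2.
B has 3 columns; by rank–nullity, nullity = 3 − 2 = 1.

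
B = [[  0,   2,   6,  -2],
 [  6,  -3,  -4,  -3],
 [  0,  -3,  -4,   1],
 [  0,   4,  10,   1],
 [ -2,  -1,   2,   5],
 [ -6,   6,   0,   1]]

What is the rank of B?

Row reduce to echelon form.
Swap R1 ↔ R2
R5 ← R5 + (1/3)·R1: [0, -2, 2/3, 4]
R6 ← R6 + R1: [0, 3, -4, -2]
R3 ← R3 + (3/2)·R2: [0, 0, 5, -2]
R4 ← R4 − (2)·R2: [0, 0, -2, 5]
R5 ← R5 + R2: [0, 0, 20/3, 2]
R6 ← R6 − (3/2)·R2: [0, 0, -13, 1]
R4 ← R4 + (2/5)·R3: [0, 0, 0, 21/5]
R5 ← R5 − (4/3)·R3: [0, 0, 0, 14/3]
R6 ← R6 + (13/5)·R3: [0, 0, 0, -21/5]
R5 ← R5 − (10/9)·R4: [0, 0, 0, 0]
R6 ← R6 + R4: [0, 0, 0, 0]
Echelon form has 4 nonzero rows, so rank(B) = 4.

4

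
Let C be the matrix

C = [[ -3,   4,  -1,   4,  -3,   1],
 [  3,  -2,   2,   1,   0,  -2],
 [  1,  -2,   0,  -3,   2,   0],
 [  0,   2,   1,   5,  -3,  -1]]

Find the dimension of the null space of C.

4

Row reduce to echelon form.
R2 ← R2 + R1: [0, 2, 1, 5, -3, -1]
R3 ← R3 + (1/3)·R1: [0, -2/3, -1/3, -5/3, 1, 1/3]
R3 ← R3 + (1/3)·R2: [0, 0, 0, 0, 0, 0]
R4 ← R4 − R2: [0, 0, 0, 0, 0, 0]
2 nonzero rows, so rank(C) = 2.
C has 6 columns; by rank–nullity, nullity = 6 − 2 = 4.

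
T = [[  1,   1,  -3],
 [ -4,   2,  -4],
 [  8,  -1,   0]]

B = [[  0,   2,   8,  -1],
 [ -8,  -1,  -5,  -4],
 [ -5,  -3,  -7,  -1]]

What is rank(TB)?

First compute TB:
[[  7,  10,  24,  -2],
 [  4,   2, -14,   0],
 [  8,  17,  69,  -4]]
Now row reduce the product.
R2 ← R2 − (4/7)·R1: [0, -26/7, -194/7, 8/7]
R3 ← R3 − (8/7)·R1: [0, 39/7, 291/7, -12/7]
R3 ← R3 + (3/2)·R2: [0, 0, 0, 0]
2 nonzero rows, so rank(TB) = 2.

2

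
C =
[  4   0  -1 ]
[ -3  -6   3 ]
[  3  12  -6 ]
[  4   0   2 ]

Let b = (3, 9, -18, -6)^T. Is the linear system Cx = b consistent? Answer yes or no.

Row reduce the augmented matrix [C | b].
R2 ← R2 + (3/4)·R1: [0, -6, 9/4, 45/4]
R3 ← R3 − (3/4)·R1: [0, 12, -21/4, -81/4]
R4 ← R4 − R1: [0, 0, 3, -9]
R3 ← R3 + (2)·R2: [0, 0, -3/4, 9/4]
R4 ← R4 + (4)·R3: [0, 0, 0, 0]
The echelon form has 3 nonzero rows, and every pivot lies in the first 3 columns, so rank(C) = rank([C|b]) = 3.
The system is consistent.

yes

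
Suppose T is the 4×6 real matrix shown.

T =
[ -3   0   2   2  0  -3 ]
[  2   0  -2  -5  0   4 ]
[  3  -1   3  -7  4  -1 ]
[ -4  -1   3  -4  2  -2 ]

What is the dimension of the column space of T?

Row reduce to echelon form.
R2 ← R2 + (2/3)·R1: [0, 0, -2/3, -11/3, 0, 2]
R3 ← R3 + R1: [0, -1, 5, -5, 4, -4]
R4 ← R4 − (4/3)·R1: [0, -1, 1/3, -20/3, 2, 2]
Swap R2 ↔ R3
R4 ← R4 − R2: [0, 0, -14/3, -5/3, -2, 6]
R4 ← R4 − (7)·R3: [0, 0, 0, 24, -2, -8]
Echelon form has 4 nonzero rows, so rank(T) = 4.
The column space has dimension equal to the rank: 4.

4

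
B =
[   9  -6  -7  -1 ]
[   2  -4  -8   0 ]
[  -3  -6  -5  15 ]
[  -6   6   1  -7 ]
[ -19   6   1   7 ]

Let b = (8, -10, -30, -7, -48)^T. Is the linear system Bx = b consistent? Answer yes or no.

yes

Row reduce the augmented matrix [B | b].
R2 ← R2 − (2/9)·R1: [0, -8/3, -58/9, 2/9, -106/9]
R3 ← R3 + (1/3)·R1: [0, -8, -22/3, 44/3, -82/3]
R4 ← R4 + (2/3)·R1: [0, 2, -11/3, -23/3, -5/3]
R5 ← R5 + (19/9)·R1: [0, -20/3, -124/9, 44/9, -280/9]
R3 ← R3 − (3)·R2: [0, 0, 12, 14, 8]
R4 ← R4 + (3/4)·R2: [0, 0, -17/2, -15/2, -21/2]
R5 ← R5 − (5/2)·R2: [0, 0, 7/3, 13/3, -5/3]
R4 ← R4 + (17/24)·R3: [0, 0, 0, 29/12, -29/6]
R5 ← R5 − (7/36)·R3: [0, 0, 0, 29/18, -29/9]
R5 ← R5 − (2/3)·R4: [0, 0, 0, 0, 0]
The echelon form has 4 nonzero rows, and every pivot lies in the first 4 columns, so rank(B) = rank([B|b]) = 4.
The system is consistent.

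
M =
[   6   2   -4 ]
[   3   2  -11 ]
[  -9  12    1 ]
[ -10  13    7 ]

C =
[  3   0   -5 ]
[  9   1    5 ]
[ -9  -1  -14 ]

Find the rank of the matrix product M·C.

First compute MC:
[[ 72,   6,  36],
 [126,  13, 149],
 [ 72,  11,  91],
 [ 24,   6,  17]]
Now row reduce the product.
R2 ← R2 − (7/4)·R1: [0, 5/2, 86]
R3 ← R3 − R1: [0, 5, 55]
R4 ← R4 − (1/3)·R1: [0, 4, 5]
R3 ← R3 − (2)·R2: [0, 0, -117]
R4 ← R4 − (8/5)·R2: [0, 0, -663/5]
R4 ← R4 − (17/15)·R3: [0, 0, 0]
3 nonzero rows, so rank(MC) = 3.

3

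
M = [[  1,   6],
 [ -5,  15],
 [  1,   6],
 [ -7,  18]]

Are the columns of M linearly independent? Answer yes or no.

yes

Row reduce M to echelon form.
R2 ← R2 + (5)·R1: [0, 45]
R3 ← R3 − R1: [0, 0]
R4 ← R4 + (7)·R1: [0, 60]
R4 ← R4 − (4/3)·R2: [0, 0]
2 pivots among 2 columns.
Every column is a pivot column, so the columns are linearly independent.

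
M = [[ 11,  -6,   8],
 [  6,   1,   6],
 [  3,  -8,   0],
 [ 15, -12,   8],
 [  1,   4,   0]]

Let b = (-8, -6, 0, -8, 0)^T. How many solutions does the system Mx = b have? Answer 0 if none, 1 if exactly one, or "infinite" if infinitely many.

1

Row reduce the augmented matrix [M | b].
R2 ← R2 − (6/11)·R1: [0, 47/11, 18/11, -18/11]
R3 ← R3 − (3/11)·R1: [0, -70/11, -24/11, 24/11]
R4 ← R4 − (15/11)·R1: [0, -42/11, -32/11, 32/11]
R5 ← R5 − (1/11)·R1: [0, 50/11, -8/11, 8/11]
R3 ← R3 + (70/47)·R2: [0, 0, 12/47, -12/47]
R4 ← R4 + (42/47)·R2: [0, 0, -68/47, 68/47]
R5 ← R5 − (50/47)·R2: [0, 0, -116/47, 116/47]
R4 ← R4 + (17/3)·R3: [0, 0, 0, 0]
R5 ← R5 + (29/3)·R3: [0, 0, 0, 0]
The echelon form has 3 nonzero rows, and every pivot lies in the first 3 columns, so rank(M) = rank([M|b]) = 3.
The system is consistent.
rank = 3 = number of unknowns, so the solution is unique.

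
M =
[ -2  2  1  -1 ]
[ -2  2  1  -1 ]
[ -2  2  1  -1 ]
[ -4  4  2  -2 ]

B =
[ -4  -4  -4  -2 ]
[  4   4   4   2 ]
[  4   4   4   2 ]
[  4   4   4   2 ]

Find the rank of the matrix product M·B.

1

First compute MB:
[[ 16,  16,  16,   8],
 [ 16,  16,  16,   8],
 [ 16,  16,  16,   8],
 [ 32,  32,  32,  16]]
Now row reduce the product.
R2 ← R2 − R1: [0, 0, 0, 0]
R3 ← R3 − R1: [0, 0, 0, 0]
R4 ← R4 − (2)·R1: [0, 0, 0, 0]
1 nonzero row, so rank(MB) = 1.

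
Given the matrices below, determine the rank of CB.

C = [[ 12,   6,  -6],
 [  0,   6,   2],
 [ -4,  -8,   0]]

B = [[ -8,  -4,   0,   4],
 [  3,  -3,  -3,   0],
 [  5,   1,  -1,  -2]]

2

First compute CB:
[[-108, -72, -12,  60],
 [ 28, -16, -20,  -4],
 [  8,  40,  24, -16]]
Now row reduce the product.
R2 ← R2 + (7/27)·R1: [0, -104/3, -208/9, 104/9]
R3 ← R3 + (2/27)·R1: [0, 104/3, 208/9, -104/9]
R3 ← R3 + R2: [0, 0, 0, 0]
2 nonzero rows, so rank(CB) = 2.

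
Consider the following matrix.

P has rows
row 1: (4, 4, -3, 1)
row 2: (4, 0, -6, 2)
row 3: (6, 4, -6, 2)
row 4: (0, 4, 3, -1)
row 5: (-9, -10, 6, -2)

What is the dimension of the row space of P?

2

Row reduce to echelon form.
R2 ← R2 − R1: [0, -4, -3, 1]
R3 ← R3 − (3/2)·R1: [0, -2, -3/2, 1/2]
R5 ← R5 + (9/4)·R1: [0, -1, -3/4, 1/4]
R3 ← R3 − (1/2)·R2: [0, 0, 0, 0]
R4 ← R4 + R2: [0, 0, 0, 0]
R5 ← R5 − (1/4)·R2: [0, 0, 0, 0]
Echelon form has 2 nonzero rows, so rank(P) = 2.
The row space has dimension equal to the rank: 2.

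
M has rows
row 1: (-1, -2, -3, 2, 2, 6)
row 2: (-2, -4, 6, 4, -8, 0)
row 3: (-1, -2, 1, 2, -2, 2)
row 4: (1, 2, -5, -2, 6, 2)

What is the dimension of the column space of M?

2

Row reduce to echelon form.
R2 ← R2 − (2)·R1: [0, 0, 12, 0, -12, -12]
R3 ← R3 − R1: [0, 0, 4, 0, -4, -4]
R4 ← R4 + R1: [0, 0, -8, 0, 8, 8]
R3 ← R3 − (1/3)·R2: [0, 0, 0, 0, 0, 0]
R4 ← R4 + (2/3)·R2: [0, 0, 0, 0, 0, 0]
Echelon form has 2 nonzero rows, so rank(M) = 2.
The column space has dimension equal to the rank: 2.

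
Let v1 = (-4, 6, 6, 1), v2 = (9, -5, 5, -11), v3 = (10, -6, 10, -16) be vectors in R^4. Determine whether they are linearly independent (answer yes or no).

Form the matrix with these vectors as rows and row reduce.
R2 ← R2 + (9/4)·R1: [0, 17/2, 37/2, -35/4]
R3 ← R3 + (5/2)·R1: [0, 9, 25, -27/2]
R3 ← R3 − (18/17)·R2: [0, 0, 92/17, -72/17]
3 nonzero rows, so the 3 vectors span a space of dimension 3.
Since 3 = 3, the vectors are linearly independent.

yes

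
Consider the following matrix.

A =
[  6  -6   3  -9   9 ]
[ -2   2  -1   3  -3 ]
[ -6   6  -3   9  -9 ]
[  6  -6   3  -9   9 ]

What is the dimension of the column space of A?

1

Row reduce to echelon form.
R2 ← R2 + (1/3)·R1: [0, 0, 0, 0, 0]
R3 ← R3 + R1: [0, 0, 0, 0, 0]
R4 ← R4 − R1: [0, 0, 0, 0, 0]
Echelon form has 1 nonzero row, so rank(A) = 1.
The column space has dimension equal to the rank: 1.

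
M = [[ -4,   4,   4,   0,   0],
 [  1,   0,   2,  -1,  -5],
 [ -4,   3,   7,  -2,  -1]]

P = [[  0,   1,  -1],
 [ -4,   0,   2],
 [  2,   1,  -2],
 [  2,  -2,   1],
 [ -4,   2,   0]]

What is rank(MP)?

First compute MP:
[[ -8,   0,   4],
 [ 22,  -5,  -6],
 [  2,   5,  -6]]
Now row reduce the product.
R2 ← R2 + (11/4)·R1: [0, -5, 5]
R3 ← R3 + (1/4)·R1: [0, 5, -5]
R3 ← R3 + R2: [0, 0, 0]
2 nonzero rows, so rank(MP) = 2.

2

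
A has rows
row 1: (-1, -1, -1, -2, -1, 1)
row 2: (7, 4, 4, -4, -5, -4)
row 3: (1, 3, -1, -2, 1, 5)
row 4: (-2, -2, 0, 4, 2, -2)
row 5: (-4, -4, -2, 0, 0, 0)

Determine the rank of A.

Row reduce to echelon form.
R2 ← R2 + (7)·R1: [0, -3, -3, -18, -12, 3]
R3 ← R3 + R1: [0, 2, -2, -4, 0, 6]
R4 ← R4 − (2)·R1: [0, 0, 2, 8, 4, -4]
R5 ← R5 − (4)·R1: [0, 0, 2, 8, 4, -4]
R3 ← R3 + (2/3)·R2: [0, 0, -4, -16, -8, 8]
R4 ← R4 + (1/2)·R3: [0, 0, 0, 0, 0, 0]
R5 ← R5 + (1/2)·R3: [0, 0, 0, 0, 0, 0]
Echelon form has 3 nonzero rows, so rank(A) = 3.

3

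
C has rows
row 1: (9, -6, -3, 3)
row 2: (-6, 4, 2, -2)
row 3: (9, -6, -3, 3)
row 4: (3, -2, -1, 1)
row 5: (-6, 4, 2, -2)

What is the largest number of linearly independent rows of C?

1

Row reduce to echelon form.
R2 ← R2 + (2/3)·R1: [0, 0, 0, 0]
R3 ← R3 − R1: [0, 0, 0, 0]
R4 ← R4 − (1/3)·R1: [0, 0, 0, 0]
R5 ← R5 + (2/3)·R1: [0, 0, 0, 0]
Echelon form has 1 nonzero row, so rank(C) = 1.
The rank gives the maximum number of linearly independent rows: 1.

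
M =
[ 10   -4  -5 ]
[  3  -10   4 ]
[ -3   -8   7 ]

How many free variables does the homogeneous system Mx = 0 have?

0

Row reduce to echelon form.
R2 ← R2 − (3/10)·R1: [0, -44/5, 11/2]
R3 ← R3 + (3/10)·R1: [0, -46/5, 11/2]
R3 ← R3 − (23/22)·R2: [0, 0, -1/4]
3 nonzero rows, so rank(M) = 3.
M has 3 columns; by rank–nullity, nullity = 3 − 3 = 0.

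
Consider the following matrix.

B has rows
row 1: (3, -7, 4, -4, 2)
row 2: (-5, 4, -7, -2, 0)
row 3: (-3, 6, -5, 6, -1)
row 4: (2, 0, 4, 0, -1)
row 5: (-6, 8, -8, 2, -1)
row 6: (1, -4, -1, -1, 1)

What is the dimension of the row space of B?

4

Row reduce to echelon form.
R2 ← R2 + (5/3)·R1: [0, -23/3, -1/3, -26/3, 10/3]
R3 ← R3 + R1: [0, -1, -1, 2, 1]
R4 ← R4 − (2/3)·R1: [0, 14/3, 4/3, 8/3, -7/3]
R5 ← R5 + (2)·R1: [0, -6, 0, -6, 3]
R6 ← R6 − (1/3)·R1: [0, -5/3, -7/3, 1/3, 1/3]
R3 ← R3 − (3/23)·R2: [0, 0, -22/23, 72/23, 13/23]
R4 ← R4 + (14/23)·R2: [0, 0, 26/23, -60/23, -7/23]
R5 ← R5 − (18/23)·R2: [0, 0, 6/23, 18/23, 9/23]
R6 ← R6 − (5/23)·R2: [0, 0, -52/23, 51/23, -9/23]
R4 ← R4 + (13/11)·R3: [0, 0, 0, 12/11, 4/11]
R5 ← R5 + (3/11)·R3: [0, 0, 0, 18/11, 6/11]
R6 ← R6 − (26/11)·R3: [0, 0, 0, -57/11, -19/11]
R5 ← R5 − (3/2)·R4: [0, 0, 0, 0, 0]
R6 ← R6 + (19/4)·R4: [0, 0, 0, 0, 0]
Echelon form has 4 nonzero rows, so rank(B) = 4.
The row space has dimension equal to the rank: 4.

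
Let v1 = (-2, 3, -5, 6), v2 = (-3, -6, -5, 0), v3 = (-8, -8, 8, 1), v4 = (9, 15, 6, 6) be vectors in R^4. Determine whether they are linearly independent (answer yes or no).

yes

Form the matrix with these vectors as rows and row reduce.
R2 ← R2 − (3/2)·R1: [0, -21/2, 5/2, -9]
R3 ← R3 − (4)·R1: [0, -20, 28, -23]
R4 ← R4 + (9/2)·R1: [0, 57/2, -33/2, 33]
R3 ← R3 − (40/21)·R2: [0, 0, 488/21, -41/7]
R4 ← R4 + (19/7)·R2: [0, 0, -68/7, 60/7]
R4 ← R4 + (51/122)·R3: [0, 0, 0, 747/122]
4 nonzero rows, so the 4 vectors span a space of dimension 4.
Since 4 = 4, the vectors are linearly independent.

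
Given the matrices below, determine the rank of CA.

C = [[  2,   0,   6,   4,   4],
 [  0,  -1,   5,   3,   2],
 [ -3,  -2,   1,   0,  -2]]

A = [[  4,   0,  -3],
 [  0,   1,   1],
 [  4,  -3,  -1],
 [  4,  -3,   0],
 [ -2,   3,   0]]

2

First compute CA:
[[ 40, -18, -12],
 [ 28, -19,  -6],
 [ -4, -11,   6]]
Now row reduce the product.
R2 ← R2 − (7/10)·R1: [0, -32/5, 12/5]
R3 ← R3 + (1/10)·R1: [0, -64/5, 24/5]
R3 ← R3 − (2)·R2: [0, 0, 0]
2 nonzero rows, so rank(CA) = 2.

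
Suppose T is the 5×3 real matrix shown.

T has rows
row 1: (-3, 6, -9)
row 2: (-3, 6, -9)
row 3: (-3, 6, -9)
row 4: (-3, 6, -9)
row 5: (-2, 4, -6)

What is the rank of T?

Row reduce to echelon form.
R2 ← R2 − R1: [0, 0, 0]
R3 ← R3 − R1: [0, 0, 0]
R4 ← R4 − R1: [0, 0, 0]
R5 ← R5 − (2/3)·R1: [0, 0, 0]
Echelon form has 1 nonzero row, so rank(T) = 1.

1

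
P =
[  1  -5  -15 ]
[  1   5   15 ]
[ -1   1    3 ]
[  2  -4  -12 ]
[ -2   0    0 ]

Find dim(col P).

2

Row reduce to echelon form.
R2 ← R2 − R1: [0, 10, 30]
R3 ← R3 + R1: [0, -4, -12]
R4 ← R4 − (2)·R1: [0, 6, 18]
R5 ← R5 + (2)·R1: [0, -10, -30]
R3 ← R3 + (2/5)·R2: [0, 0, 0]
R4 ← R4 − (3/5)·R2: [0, 0, 0]
R5 ← R5 + R2: [0, 0, 0]
Echelon form has 2 nonzero rows, so rank(P) = 2.
The column space has dimension equal to the rank: 2.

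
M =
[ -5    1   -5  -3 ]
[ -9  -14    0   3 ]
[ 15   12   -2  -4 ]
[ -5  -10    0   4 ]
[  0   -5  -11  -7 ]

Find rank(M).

4

Row reduce to echelon form.
R2 ← R2 − (9/5)·R1: [0, -79/5, 9, 42/5]
R3 ← R3 + (3)·R1: [0, 15, -17, -13]
R4 ← R4 − R1: [0, -11, 5, 7]
R3 ← R3 + (75/79)·R2: [0, 0, -668/79, -397/79]
R4 ← R4 − (55/79)·R2: [0, 0, -100/79, 91/79]
R5 ← R5 − (25/79)·R2: [0, 0, -1094/79, -763/79]
R4 ← R4 − (25/167)·R3: [0, 0, 0, 318/167]
R5 ← R5 − (547/334)·R3: [0, 0, 0, -477/334]
R5 ← R5 + (3/4)·R4: [0, 0, 0, 0]
Echelon form has 4 nonzero rows, so rank(M) = 4.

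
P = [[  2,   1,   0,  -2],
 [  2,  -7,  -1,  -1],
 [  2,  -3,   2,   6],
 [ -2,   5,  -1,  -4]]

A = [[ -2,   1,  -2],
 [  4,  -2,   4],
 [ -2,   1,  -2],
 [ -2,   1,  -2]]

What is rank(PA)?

First compute PA:
[[  4,  -2,   4],
 [-28,  14, -28],
 [-32,  16, -32],
 [ 34, -17,  34]]
Now row reduce the product.
R2 ← R2 + (7)·R1: [0, 0, 0]
R3 ← R3 + (8)·R1: [0, 0, 0]
R4 ← R4 − (17/2)·R1: [0, 0, 0]
1 nonzero row, so rank(PA) = 1.

1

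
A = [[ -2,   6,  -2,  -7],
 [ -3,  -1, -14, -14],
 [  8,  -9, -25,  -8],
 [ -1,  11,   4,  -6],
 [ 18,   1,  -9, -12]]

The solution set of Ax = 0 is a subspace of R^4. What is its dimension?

Row reduce to echelon form.
R2 ← R2 − (3/2)·R1: [0, -10, -11, -7/2]
R3 ← R3 + (4)·R1: [0, 15, -33, -36]
R4 ← R4 − (1/2)·R1: [0, 8, 5, -5/2]
R5 ← R5 + (9)·R1: [0, 55, -27, -75]
R3 ← R3 + (3/2)·R2: [0, 0, -99/2, -165/4]
R4 ← R4 + (4/5)·R2: [0, 0, -19/5, -53/10]
R5 ← R5 + (11/2)·R2: [0, 0, -175/2, -377/4]
R4 ← R4 − (38/495)·R3: [0, 0, 0, -32/15]
R5 ← R5 − (175/99)·R3: [0, 0, 0, -64/3]
R5 ← R5 − (10)·R4: [0, 0, 0, 0]
4 nonzero rows, so rank(A) = 4.
A has 4 columns; by rank–nullity, nullity = 4 − 4 = 0.

0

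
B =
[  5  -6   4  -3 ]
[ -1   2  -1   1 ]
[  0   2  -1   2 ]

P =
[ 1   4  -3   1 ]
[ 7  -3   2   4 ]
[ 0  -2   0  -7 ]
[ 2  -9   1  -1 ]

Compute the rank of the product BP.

3

First compute BP:
[[-43,  57, -30, -44],
 [ 15, -17,   8,  13],
 [ 18, -22,   6,  13]]
Now row reduce the product.
R2 ← R2 + (15/43)·R1: [0, 124/43, -106/43, -101/43]
R3 ← R3 + (18/43)·R1: [0, 80/43, -282/43, -233/43]
R3 ← R3 − (20/31)·R2: [0, 0, -154/31, -121/31]
3 nonzero rows, so rank(BP) = 3.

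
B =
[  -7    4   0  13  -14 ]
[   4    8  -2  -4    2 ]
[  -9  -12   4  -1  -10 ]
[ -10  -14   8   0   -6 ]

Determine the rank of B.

Row reduce to echelon form.
R2 ← R2 + (4/7)·R1: [0, 72/7, -2, 24/7, -6]
R3 ← R3 − (9/7)·R1: [0, -120/7, 4, -124/7, 8]
R4 ← R4 − (10/7)·R1: [0, -138/7, 8, -130/7, 14]
R3 ← R3 + (5/3)·R2: [0, 0, 2/3, -12, -2]
R4 ← R4 + (23/12)·R2: [0, 0, 25/6, -12, 5/2]
R4 ← R4 − (25/4)·R3: [0, 0, 0, 63, 15]
Echelon form has 4 nonzero rows, so rank(B) = 4.

4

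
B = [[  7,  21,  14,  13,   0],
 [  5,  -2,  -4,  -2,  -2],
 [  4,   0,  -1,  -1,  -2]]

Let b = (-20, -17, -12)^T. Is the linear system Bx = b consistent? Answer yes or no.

yes

Row reduce the augmented matrix [B | b].
R2 ← R2 − (5/7)·R1: [0, -17, -14, -79/7, -2, -19/7]
R3 ← R3 − (4/7)·R1: [0, -12, -9, -59/7, -2, -4/7]
R3 ← R3 − (12/17)·R2: [0, 0, 15/17, -55/119, -10/17, 160/119]
The echelon form has 3 nonzero rows, and every pivot lies in the first 5 columns, so rank(B) = rank([B|b]) = 3.
The system is consistent.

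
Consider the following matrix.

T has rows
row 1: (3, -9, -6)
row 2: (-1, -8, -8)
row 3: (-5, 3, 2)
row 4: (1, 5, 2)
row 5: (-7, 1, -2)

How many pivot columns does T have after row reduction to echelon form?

Row reduce to echelon form.
R2 ← R2 + (1/3)·R1: [0, -11, -10]
R3 ← R3 + (5/3)·R1: [0, -12, -8]
R4 ← R4 − (1/3)·R1: [0, 8, 4]
R5 ← R5 + (7/3)·R1: [0, -20, -16]
R3 ← R3 − (12/11)·R2: [0, 0, 32/11]
R4 ← R4 + (8/11)·R2: [0, 0, -36/11]
R5 ← R5 − (20/11)·R2: [0, 0, 24/11]
R4 ← R4 + (9/8)·R3: [0, 0, 0]
R5 ← R5 − (3/4)·R3: [0, 0, 0]
Echelon form has 3 nonzero rows, so rank(T) = 3.
Each nonzero row contributes one pivot column: 3 pivot columns.

3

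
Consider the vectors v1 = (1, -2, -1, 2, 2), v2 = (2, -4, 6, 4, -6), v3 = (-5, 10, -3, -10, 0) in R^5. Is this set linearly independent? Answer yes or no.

Form the matrix with these vectors as rows and row reduce.
R2 ← R2 − (2)·R1: [0, 0, 8, 0, -10]
R3 ← R3 + (5)·R1: [0, 0, -8, 0, 10]
R3 ← R3 + R2: [0, 0, 0, 0, 0]
2 nonzero rows, so the 3 vectors span a space of dimension 2.
Since 2 < 3, the vectors are linearly dependent.

no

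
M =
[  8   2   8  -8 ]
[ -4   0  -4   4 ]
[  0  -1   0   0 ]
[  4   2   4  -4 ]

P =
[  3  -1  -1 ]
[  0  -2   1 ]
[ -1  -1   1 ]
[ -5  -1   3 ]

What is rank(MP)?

2

First compute MP:
[[ 56, -12, -22],
 [-28,   4,  12],
 [  0,   2,  -1],
 [ 28,  -8, -10]]
Now row reduce the product.
R2 ← R2 + (1/2)·R1: [0, -2, 1]
R4 ← R4 − (1/2)·R1: [0, -2, 1]
R3 ← R3 + R2: [0, 0, 0]
R4 ← R4 − R2: [0, 0, 0]
2 nonzero rows, so rank(MP) = 2.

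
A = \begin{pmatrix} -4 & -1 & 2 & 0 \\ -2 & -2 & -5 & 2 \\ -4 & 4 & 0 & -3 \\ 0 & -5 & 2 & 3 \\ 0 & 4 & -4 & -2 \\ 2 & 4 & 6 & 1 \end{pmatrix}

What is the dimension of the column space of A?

4

Row reduce to echelon form.
R2 ← R2 − (1/2)·R1: [0, -3/2, -6, 2]
R3 ← R3 − R1: [0, 5, -2, -3]
R6 ← R6 + (1/2)·R1: [0, 7/2, 7, 1]
R3 ← R3 + (10/3)·R2: [0, 0, -22, 11/3]
R4 ← R4 − (10/3)·R2: [0, 0, 22, -11/3]
R5 ← R5 + (8/3)·R2: [0, 0, -20, 10/3]
R6 ← R6 + (7/3)·R2: [0, 0, -7, 17/3]
R4 ← R4 + R3: [0, 0, 0, 0]
R5 ← R5 − (10/11)·R3: [0, 0, 0, 0]
R6 ← R6 − (7/22)·R3: [0, 0, 0, 9/2]
Swap R4 ↔ R6
Echelon form has 4 nonzero rows, so rank(A) = 4.
The column space has dimension equal to the rank: 4.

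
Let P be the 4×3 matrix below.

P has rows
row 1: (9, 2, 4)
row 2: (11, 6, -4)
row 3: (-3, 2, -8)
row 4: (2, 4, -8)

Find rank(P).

2

Row reduce to echelon form.
R2 ← R2 − (11/9)·R1: [0, 32/9, -80/9]
R3 ← R3 + (1/3)·R1: [0, 8/3, -20/3]
R4 ← R4 − (2/9)·R1: [0, 32/9, -80/9]
R3 ← R3 − (3/4)·R2: [0, 0, 0]
R4 ← R4 − R2: [0, 0, 0]
Echelon form has 2 nonzero rows, so rank(P) = 2.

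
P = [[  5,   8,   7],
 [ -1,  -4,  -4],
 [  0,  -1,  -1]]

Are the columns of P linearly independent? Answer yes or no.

Row reduce P to echelon form.
R2 ← R2 + (1/5)·R1: [0, -12/5, -13/5]
R3 ← R3 − (5/12)·R2: [0, 0, 1/12]
3 pivots among 3 columns.
Every column is a pivot column, so the columns are linearly independent.

yes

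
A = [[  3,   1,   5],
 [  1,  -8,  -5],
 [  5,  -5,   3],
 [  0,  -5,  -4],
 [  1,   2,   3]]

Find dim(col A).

Row reduce to echelon form.
R2 ← R2 − (1/3)·R1: [0, -25/3, -20/3]
R3 ← R3 − (5/3)·R1: [0, -20/3, -16/3]
R5 ← R5 − (1/3)·R1: [0, 5/3, 4/3]
R3 ← R3 − (4/5)·R2: [0, 0, 0]
R4 ← R4 − (3/5)·R2: [0, 0, 0]
R5 ← R5 + (1/5)·R2: [0, 0, 0]
Echelon form has 2 nonzero rows, so rank(A) = 2.
The column space has dimension equal to the rank: 2.

2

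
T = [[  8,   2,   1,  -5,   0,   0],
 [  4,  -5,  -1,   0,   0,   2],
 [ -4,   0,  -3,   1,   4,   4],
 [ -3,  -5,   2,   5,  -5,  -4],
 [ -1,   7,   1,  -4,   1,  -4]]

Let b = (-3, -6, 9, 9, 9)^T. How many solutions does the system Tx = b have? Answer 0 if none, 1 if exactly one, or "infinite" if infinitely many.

0

Row reduce the augmented matrix [T | b].
R2 ← R2 − (1/2)·R1: [0, -6, -3/2, 5/2, 0, 2, -9/2]
R3 ← R3 + (1/2)·R1: [0, 1, -5/2, -3/2, 4, 4, 15/2]
R4 ← R4 + (3/8)·R1: [0, -17/4, 19/8, 25/8, -5, -4, 63/8]
R5 ← R5 + (1/8)·R1: [0, 29/4, 9/8, -37/8, 1, -4, 69/8]
R3 ← R3 + (1/6)·R2: [0, 0, -11/4, -13/12, 4, 13/3, 27/4]
R4 ← R4 − (17/24)·R2: [0, 0, 55/16, 65/48, -5, -65/12, 177/16]
R5 ← R5 + (29/24)·R2: [0, 0, -11/16, -77/48, 1, -19/12, 51/16]
R4 ← R4 + (5/4)·R3: [0, 0, 0, 0, 0, 0, 39/2]
R5 ← R5 − (1/4)·R3: [0, 0, 0, -4/3, 0, -8/3, 3/2]
Swap R4 ↔ R5
The echelon form has 5 nonzero rows; the last pivot sits in the augmented column, so rank(T) = 4 but rank([T|b]) = 5.
Since the ranks differ, the system is inconsistent.
It has no solutions.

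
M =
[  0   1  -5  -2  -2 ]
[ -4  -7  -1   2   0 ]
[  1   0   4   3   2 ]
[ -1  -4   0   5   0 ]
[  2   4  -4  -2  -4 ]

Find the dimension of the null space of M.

Row reduce to echelon form.
Swap R1 ↔ R2
R3 ← R3 + (1/4)·R1: [0, -7/4, 15/4, 7/2, 2]
R4 ← R4 − (1/4)·R1: [0, -9/4, 1/4, 9/2, 0]
R5 ← R5 + (1/2)·R1: [0, 1/2, -9/2, -1, -4]
R3 ← R3 + (7/4)·R2: [0, 0, -5, 0, -3/2]
R4 ← R4 + (9/4)·R2: [0, 0, -11, 0, -9/2]
R5 ← R5 − (1/2)·R2: [0, 0, -2, 0, -3]
R4 ← R4 − (11/5)·R3: [0, 0, 0, 0, -6/5]
R5 ← R5 − (2/5)·R3: [0, 0, 0, 0, -12/5]
R5 ← R5 − (2)·R4: [0, 0, 0, 0, 0]
4 nonzero rows, so rank(M) = 4.
M has 5 columns; by rank–nullity, nullity = 5 − 4 = 1.

1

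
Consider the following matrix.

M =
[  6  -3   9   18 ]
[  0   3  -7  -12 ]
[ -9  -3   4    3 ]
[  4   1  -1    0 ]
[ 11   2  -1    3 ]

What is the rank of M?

2

Row reduce to echelon form.
R3 ← R3 + (3/2)·R1: [0, -15/2, 35/2, 30]
R4 ← R4 − (2/3)·R1: [0, 3, -7, -12]
R5 ← R5 − (11/6)·R1: [0, 15/2, -35/2, -30]
R3 ← R3 + (5/2)·R2: [0, 0, 0, 0]
R4 ← R4 − R2: [0, 0, 0, 0]
R5 ← R5 − (5/2)·R2: [0, 0, 0, 0]
Echelon form has 2 nonzero rows, so rank(M) = 2.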